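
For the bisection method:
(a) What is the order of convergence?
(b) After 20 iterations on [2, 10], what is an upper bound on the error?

(a) Bisection has linear (order 1) convergence; the error is halved each step.

(b) Error bound = (b-a)/2^n = (10 - 2)/2^{20}
    = 8/2^{20}

(a) 1 (linear); (b) error ≤ 7.63e-06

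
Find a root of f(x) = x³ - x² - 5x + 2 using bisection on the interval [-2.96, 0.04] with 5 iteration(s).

f(x) = x³ - x² - 5x + 2
Initial interval: [-2.96, 0.04]

Iteration 1:
  c_1 = (-2.960000 + 0.040000)/2 = -1.460000
  f(c_1) = f(-1.460000) = 4.056264
  f(a) × f(c) < 0, new interval: [-2.960000, -1.460000]
Iteration 2:
  c_2 = (-2.960000 + (-1.460000))/2 = -2.210000
  f(c_2) = f(-2.210000) = -2.627961
  f(a) × f(c) ≥ 0, new interval: [-2.210000, -1.460000]
Iteration 3:
  c_3 = (-2.210000 + (-1.460000))/2 = -1.835000
  f(c_3) = f(-1.835000) = 1.628917
  f(a) × f(c) < 0, new interval: [-2.210000, -1.835000]
Iteration 4:
  c_4 = (-2.210000 + (-1.835000))/2 = -2.022500
  f(c_4) = f(-2.022500) = -0.251055
  f(a) × f(c) ≥ 0, new interval: [-2.022500, -1.835000]
Iteration 5:
  c_5 = (-2.022500 + (-1.835000))/2 = -1.928750
  f(c_5) = f(-1.928750) = 0.748576
  f(a) × f(c) < 0, new interval: [-2.022500, -1.928750]

After 5 iteration(s), the approximation is c_5 = -1.928750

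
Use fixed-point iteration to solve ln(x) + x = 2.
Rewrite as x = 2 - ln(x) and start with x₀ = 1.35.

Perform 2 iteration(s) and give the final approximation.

Equation: ln(x) + x = 2
Fixed-point form: x = 2 - ln(x)
x₀ = 1.35

x_1 = g(1.350000) = 1.699895
x_2 = g(1.699895) = 1.469433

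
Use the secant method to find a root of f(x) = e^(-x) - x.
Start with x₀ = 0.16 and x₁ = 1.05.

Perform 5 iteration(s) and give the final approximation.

f(x) = e^(-x) - x
x₀ = 0.16, x₁ = 1.05

Secant formula: x_{n+1} = x_n - f(x_n)(x_n - x_{n-1})/(f(x_n) - f(x_{n-1}))

Iteration 1:
  f(0.160000) = 0.692144
  f(1.050000) = -0.700062
  x_2 = 1.050000 - (-0.700062)×(1.050000 - 0.160000)/(-0.700062 - 0.692144)
       = 0.602469
Iteration 2:
  f(1.050000) = -0.700062
  f(0.602469) = -0.055011
  x_3 = 0.602469 - (-0.055011)×(0.602469 - 1.050000)/(-0.055011 - (-0.700062))
       = 0.564303
Iteration 3:
  f(0.602469) = -0.055011
  f(0.564303) = 0.004453
  x_4 = 0.564303 - 0.004453×(0.564303 - 0.602469)/(0.004453 - (-0.055011))
       = 0.567161
Iteration 4:
  f(0.564303) = 0.004453
  f(0.567161) = -0.000028
  x_5 = 0.567161 - (-0.000028)×(0.567161 - 0.564303)/(-0.000028 - 0.004453)
       = 0.567143
Iteration 5:
  f(0.567161) = -0.000028
  f(0.567143) = 0.000000
  x_6 = 0.567143 - 0.000000×(0.567143 - 0.567161)/(0.000000 - (-0.000028))
       = 0.567143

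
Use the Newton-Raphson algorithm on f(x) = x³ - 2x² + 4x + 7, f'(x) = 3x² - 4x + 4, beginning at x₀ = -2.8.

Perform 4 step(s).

f(x) = x³ - 2x² + 4x + 7
f'(x) = 3x² - 4x + 4
x₀ = -2.8

Newton-Raphson formula: x_{n+1} = x_n - f(x_n)/f'(x_n)

Iteration 1:
  f(-2.800000) = -41.832000
  f'(-2.800000) = 38.720000
  x_1 = -2.800000 - (-41.832000)/38.720000 = -1.719628
Iteration 2:
  f(-1.719628) = -10.877902
  f'(-1.719628) = 19.749875
  x_2 = -1.719628 - (-10.877902)/19.749875 = -1.168845
Iteration 3:
  f(-1.168845) = -2.004649
  f'(-1.168845) = 12.773973
  x_3 = -1.168845 - (-2.004649)/12.773973 = -1.011912
Iteration 4:
  f(-1.011912) = -0.131749
  f'(-1.011912) = 11.119551
  x_4 = -1.011912 - (-0.131749)/11.119551 = -1.000064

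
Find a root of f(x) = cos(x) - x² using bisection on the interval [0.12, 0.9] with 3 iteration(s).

f(x) = cos(x) - x²
Initial interval: [0.12, 0.9]

Iteration 1:
  c_1 = (0.120000 + 0.900000)/2 = 0.510000
  f(c_1) = f(0.510000) = 0.612645
  f(a) × f(c) ≥ 0, new interval: [0.510000, 0.900000]
Iteration 2:
  c_2 = (0.510000 + 0.900000)/2 = 0.705000
  f(c_2) = f(0.705000) = 0.264587
  f(a) × f(c) ≥ 0, new interval: [0.705000, 0.900000]
Iteration 3:
  c_3 = (0.705000 + 0.900000)/2 = 0.802500
  f(c_3) = f(0.802500) = 0.050905
  f(a) × f(c) ≥ 0, new interval: [0.802500, 0.900000]

After 3 iteration(s), the approximation is c_3 = 0.802500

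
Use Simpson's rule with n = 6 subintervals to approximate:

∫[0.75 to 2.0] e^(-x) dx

f(x) = e^(-x)
a = 0.75, b = 2.0, n = 6
h = (b - a)/n = 0.208333

Simpson's rule: (h/3)[f(x₀) + 4f(x₁) + 2f(x₂) + ... + f(xₙ)]

x_0 = 0.7500, f(x_0) = 0.472367, coefficient = 1
x_1 = 0.9583, f(x_1) = 0.383532, coefficient = 4
x_2 = 1.1667, f(x_2) = 0.311403, coefficient = 2
x_3 = 1.3750, f(x_3) = 0.252840, coefficient = 4
x_4 = 1.5833, f(x_4) = 0.205290, coefficient = 2
x_5 = 1.7917, f(x_5) = 0.166682, coefficient = 4
x_6 = 2.0000, f(x_6) = 0.135335, coefficient = 1

I ≈ (0.208333/3) × 4.853301 = 0.337035
Exact value: 0.337031
Error: 0.000004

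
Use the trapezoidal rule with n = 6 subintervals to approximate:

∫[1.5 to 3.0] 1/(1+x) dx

f(x) = 1/(1+x)
a = 1.5, b = 3.0, n = 6
h = (b - a)/n = 0.250000

Trapezoidal rule: (h/2)[f(x₀) + 2f(x₁) + 2f(x₂) + ... + f(xₙ)]

x_0 = 1.5000, f(x_0) = 0.400000, coefficient = 1
x_1 = 1.7500, f(x_1) = 0.363636, coefficient = 2
x_2 = 2.0000, f(x_2) = 0.333333, coefficient = 2
x_3 = 2.2500, f(x_3) = 0.307692, coefficient = 2
x_4 = 2.5000, f(x_4) = 0.285714, coefficient = 2
x_5 = 2.7500, f(x_5) = 0.266667, coefficient = 2
x_6 = 3.0000, f(x_6) = 0.250000, coefficient = 1

I ≈ (0.250000/2) × 3.764086 = 0.470511
Exact value: 0.470004
Error: 0.000507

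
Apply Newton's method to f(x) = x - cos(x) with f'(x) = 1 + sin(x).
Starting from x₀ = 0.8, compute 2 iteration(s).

f(x) = x - cos(x)
f'(x) = 1 + sin(x)
x₀ = 0.8

Newton-Raphson formula: x_{n+1} = x_n - f(x_n)/f'(x_n)

Iteration 1:
  f(0.800000) = 0.103293
  f'(0.800000) = 1.717356
  x_1 = 0.800000 - 0.103293/1.717356 = 0.739853
Iteration 2:
  f(0.739853) = 0.001286
  f'(0.739853) = 1.674180
  x_2 = 0.739853 - 0.001286/1.674180 = 0.739085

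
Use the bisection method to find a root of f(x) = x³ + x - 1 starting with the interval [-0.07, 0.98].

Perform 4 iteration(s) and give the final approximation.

f(x) = x³ + x - 1
Initial interval: [-0.07, 0.98]

Iteration 1:
  c_1 = (-0.070000 + 0.980000)/2 = 0.455000
  f(c_1) = f(0.455000) = -0.450804
  f(a) × f(c) ≥ 0, new interval: [0.455000, 0.980000]
Iteration 2:
  c_2 = (0.455000 + 0.980000)/2 = 0.717500
  f(c_2) = f(0.717500) = 0.086873
  f(a) × f(c) < 0, new interval: [0.455000, 0.717500]
Iteration 3:
  c_3 = (0.455000 + 0.717500)/2 = 0.586250
  f(c_3) = f(0.586250) = -0.212262
  f(a) × f(c) ≥ 0, new interval: [0.586250, 0.717500]
Iteration 4:
  c_4 = (0.586250 + 0.717500)/2 = 0.651875
  f(c_4) = f(0.651875) = -0.071117
  f(a) × f(c) ≥ 0, new interval: [0.651875, 0.717500]

After 4 iteration(s), the approximation is c_4 = 0.651875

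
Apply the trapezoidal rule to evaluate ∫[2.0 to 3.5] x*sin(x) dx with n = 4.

f(x) = x*sin(x)
a = 2.0, b = 3.5, n = 4
h = (b - a)/n = 0.375000

Trapezoidal rule: (h/2)[f(x₀) + 2f(x₁) + 2f(x₂) + ... + f(xₙ)]

x_0 = 2.0000, f(x_0) = 1.818595, coefficient = 1
x_1 = 2.3750, f(x_1) = 1.647502, coefficient = 2
x_2 = 2.7500, f(x_2) = 1.049568, coefficient = 2
x_3 = 3.1250, f(x_3) = 0.051850, coefficient = 2
x_4 = 3.5000, f(x_4) = -1.227741, coefficient = 1

I ≈ (0.375000/2) × 6.088692 = 1.141630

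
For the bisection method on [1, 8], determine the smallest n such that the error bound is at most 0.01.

We need (b-a)/2^n ≤ 0.01
(8 - 1)/2^n ≤ 0.01
7/2^n ≤ 0.01
2^n ≥ 700
n ≥ log₂(700) = 9.45
n ≥ 10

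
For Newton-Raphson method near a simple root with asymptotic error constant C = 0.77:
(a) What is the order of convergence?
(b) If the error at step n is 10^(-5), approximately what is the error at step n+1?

(a) Newton-Raphson has quadratic (order 2) convergence near simple roots.
    This means |e_{n+1}| ≈ C|e_n|².

(b) With |e_n| = 10^(-5) and C = 0.77:
    |e_{n+1}| ≈ 0.77 × (10^(-5))² = 0.77 × 10^(-10)

(a) 2 (quadratic); (b) |e_{n+1}| ≈ 7.700e-11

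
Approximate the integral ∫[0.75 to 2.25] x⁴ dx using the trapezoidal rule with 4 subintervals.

f(x) = x⁴
a = 0.75, b = 2.25, n = 4
h = (b - a)/n = 0.375000

Trapezoidal rule: (h/2)[f(x₀) + 2f(x₁) + 2f(x₂) + ... + f(xₙ)]

x_0 = 0.7500, f(x_0) = 0.316406, coefficient = 1
x_1 = 1.1250, f(x_1) = 1.601807, coefficient = 2
x_2 = 1.5000, f(x_2) = 5.062500, coefficient = 2
x_3 = 1.8750, f(x_3) = 12.359619, coefficient = 2
x_4 = 2.2500, f(x_4) = 25.628906, coefficient = 1

I ≈ (0.375000/2) × 63.993164 = 11.998718
Exact value: 11.485547
Error: 0.513171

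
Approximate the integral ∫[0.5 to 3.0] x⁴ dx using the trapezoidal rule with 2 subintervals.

f(x) = x⁴
a = 0.5, b = 3.0, n = 2
h = (b - a)/n = 1.250000

Trapezoidal rule: (h/2)[f(x₀) + 2f(x₁) + 2f(x₂) + ... + f(xₙ)]

x_0 = 0.5000, f(x_0) = 0.062500, coefficient = 1
x_1 = 1.7500, f(x_1) = 9.378906, coefficient = 2
x_2 = 3.0000, f(x_2) = 81.000000, coefficient = 1

I ≈ (1.250000/2) × 99.820312 = 62.387695
Exact value: 48.593750
Error: 13.793945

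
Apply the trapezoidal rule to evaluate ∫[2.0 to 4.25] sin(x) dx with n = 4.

f(x) = sin(x)
a = 2.0, b = 4.25, n = 4
h = (b - a)/n = 0.562500

Trapezoidal rule: (h/2)[f(x₀) + 2f(x₁) + 2f(x₂) + ... + f(xₙ)]

x_0 = 2.0000, f(x_0) = 0.909297, coefficient = 1
x_1 = 2.5625, f(x_1) = 0.547265, coefficient = 2
x_2 = 3.1250, f(x_2) = 0.016592, coefficient = 2
x_3 = 3.6875, f(x_3) = -0.519194, coefficient = 2
x_4 = 4.2500, f(x_4) = -0.894989, coefficient = 1

I ≈ (0.562500/2) × 0.103634 = 0.029147
Exact value: 0.029941
Error: 0.000794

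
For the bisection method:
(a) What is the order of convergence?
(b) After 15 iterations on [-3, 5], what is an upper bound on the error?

(a) Bisection has linear (order 1) convergence; the error is halved each step.

(b) Error bound = (b-a)/2^n = (5 - (-3))/2^{15}
    = 8/2^{15}

(a) 1 (linear); (b) error ≤ 2.44e-04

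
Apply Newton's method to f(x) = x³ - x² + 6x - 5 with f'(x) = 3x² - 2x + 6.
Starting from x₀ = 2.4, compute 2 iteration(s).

f(x) = x³ - x² + 6x - 5
f'(x) = 3x² - 2x + 6
x₀ = 2.4

Newton-Raphson formula: x_{n+1} = x_n - f(x_n)/f'(x_n)

Iteration 1:
  f(2.400000) = 17.464000
  f'(2.400000) = 18.480000
  x_1 = 2.400000 - 17.464000/18.480000 = 1.454978
Iteration 2:
  f(1.454978) = 4.693042
  f'(1.454978) = 9.440929
  x_2 = 1.454978 - 4.693042/9.440929 = 0.957883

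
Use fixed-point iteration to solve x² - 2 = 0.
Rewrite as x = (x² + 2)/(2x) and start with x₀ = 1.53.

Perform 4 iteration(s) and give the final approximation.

Equation: x² - 2 = 0
Fixed-point form: x = (x² + 2)/(2x)
x₀ = 1.53

x_1 = g(1.530000) = 1.418595
x_2 = g(1.418595) = 1.414220
x_3 = g(1.414220) = 1.414214
x_4 = g(1.414214) = 1.414214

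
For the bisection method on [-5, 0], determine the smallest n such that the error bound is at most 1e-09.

We need (b-a)/2^n ≤ 1e-09
(0 - (-5))/2^n ≤ 1e-09
5/2^n ≤ 1e-09
2^n ≥ 5000000000
n ≥ log₂(5000000000) = 32.22
n ≥ 33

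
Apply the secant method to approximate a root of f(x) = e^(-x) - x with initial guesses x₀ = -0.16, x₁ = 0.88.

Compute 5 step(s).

f(x) = e^(-x) - x
x₀ = -0.16, x₁ = 0.88

Secant formula: x_{n+1} = x_n - f(x_n)(x_n - x_{n-1})/(f(x_n) - f(x_{n-1}))

Iteration 1:
  f(-0.160000) = 1.333511
  f(0.880000) = -0.465217
  x_2 = 0.880000 - (-0.465217)×(0.880000 - (-0.160000))/(-0.465217 - 1.333511)
       = 0.611018
Iteration 2:
  f(0.880000) = -0.465217
  f(0.611018) = -0.068220
  x_3 = 0.611018 - (-0.068220)×(0.611018 - 0.880000)/(-0.068220 - (-0.465217))
       = 0.564796
Iteration 3:
  f(0.611018) = -0.068220
  f(0.564796) = 0.003680
  x_4 = 0.564796 - 0.003680×(0.564796 - 0.611018)/(0.003680 - (-0.068220))
       = 0.567162
Iteration 4:
  f(0.564796) = 0.003680
  f(0.567162) = -0.000029
  x_5 = 0.567162 - (-0.000029)×(0.567162 - 0.564796)/(-0.000029 - 0.003680)
       = 0.567143
Iteration 5:
  f(0.567162) = -0.000029
  f(0.567143) = 0.000000
  x_6 = 0.567143 - 0.000000×(0.567143 - 0.567162)/(0.000000 - (-0.000029))
       = 0.567143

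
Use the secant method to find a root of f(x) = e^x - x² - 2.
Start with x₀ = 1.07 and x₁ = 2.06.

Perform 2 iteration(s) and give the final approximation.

f(x) = e^x - x² - 2
x₀ = 1.07, x₁ = 2.06

Secant formula: x_{n+1} = x_n - f(x_n)(x_n - x_{n-1})/(f(x_n) - f(x_{n-1}))

Iteration 1:
  f(1.070000) = -0.229521
  f(2.060000) = 1.602370
  x_2 = 2.060000 - 1.602370×(2.060000 - 1.070000)/(1.602370 - (-0.229521))
       = 1.194039
Iteration 2:
  f(2.060000) = 1.602370
  f(1.194039) = -0.125345
  x_3 = 1.194039 - (-0.125345)×(1.194039 - 2.060000)/(-0.125345 - 1.602370)
       = 1.256864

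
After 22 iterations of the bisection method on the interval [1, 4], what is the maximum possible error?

Bisection error bound: |error| ≤ (b-a)/2^n
|error| ≤ (4 - 1)/2^22 = 3/2^22
|error| ≤ 0.0000007153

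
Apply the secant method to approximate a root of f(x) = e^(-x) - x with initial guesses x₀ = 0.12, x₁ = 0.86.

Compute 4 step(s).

f(x) = e^(-x) - x
x₀ = 0.12, x₁ = 0.86

Secant formula: x_{n+1} = x_n - f(x_n)(x_n - x_{n-1})/(f(x_n) - f(x_{n-1}))

Iteration 1:
  f(0.120000) = 0.766920
  f(0.860000) = -0.436838
  x_2 = 0.860000 - (-0.436838)×(0.860000 - 0.120000)/(-0.436838 - 0.766920)
       = 0.591458
Iteration 2:
  f(0.860000) = -0.436838
  f(0.591458) = -0.037938
  x_3 = 0.591458 - (-0.037938)×(0.591458 - 0.860000)/(-0.037938 - (-0.436838))
       = 0.565918
Iteration 3:
  f(0.591458) = -0.037938
  f(0.565918) = 0.001921
  x_4 = 0.565918 - 0.001921×(0.565918 - 0.591458)/(0.001921 - (-0.037938))
       = 0.567149
Iteration 4:
  f(0.565918) = 0.001921
  f(0.567149) = -0.000008
  x_5 = 0.567149 - (-0.000008)×(0.567149 - 0.565918)/(-0.000008 - 0.001921)
       = 0.567143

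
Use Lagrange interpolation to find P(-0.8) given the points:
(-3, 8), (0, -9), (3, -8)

Lagrange interpolation formula:
P(x) = Σ yᵢ × Lᵢ(x)
where Lᵢ(x) = Π_{j≠i} (x - xⱼ)/(xᵢ - xⱼ)

L_0(-0.8) = (-0.8 - 0)/(-3 - 0) × (-0.8 - 3)/(-3 - 3) = 0.168889
L_1(-0.8) = (-0.8 - (-3))/(0 - (-3)) × (-0.8 - 3)/(0 - 3) = 0.928889
L_2(-0.8) = (-0.8 - (-3))/(3 - (-3)) × (-0.8 - 0)/(3 - 0) = -0.097778

P(-0.8) = 8×L_0(-0.8) + (-9)×L_1(-0.8) + (-8)×L_2(-0.8)
P(-0.8) = -6.226667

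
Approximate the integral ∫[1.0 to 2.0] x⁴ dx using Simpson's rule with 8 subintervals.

f(x) = x⁴
a = 1.0, b = 2.0, n = 8
h = (b - a)/n = 0.125000

Simpson's rule: (h/3)[f(x₀) + 4f(x₁) + 2f(x₂) + ... + f(xₙ)]

x_0 = 1.0000, f(x_0) = 1.000000, coefficient = 1
x_1 = 1.1250, f(x_1) = 1.601807, coefficient = 4
x_2 = 1.2500, f(x_2) = 2.441406, coefficient = 2
x_3 = 1.3750, f(x_3) = 3.574463, coefficient = 4
x_4 = 1.5000, f(x_4) = 5.062500, coefficient = 2
x_5 = 1.6250, f(x_5) = 6.972900, coefficient = 4
x_6 = 1.7500, f(x_6) = 9.378906, coefficient = 2
x_7 = 1.8750, f(x_7) = 12.359619, coefficient = 4
x_8 = 2.0000, f(x_8) = 16.000000, coefficient = 1

I ≈ (0.125000/3) × 148.800781 = 6.200033
Exact value: 6.200000
Error: 0.000033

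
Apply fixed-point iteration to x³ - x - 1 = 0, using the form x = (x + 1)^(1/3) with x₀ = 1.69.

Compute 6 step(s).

Equation: x³ - x - 1 = 0
Fixed-point form: x = (x + 1)^(1/3)
x₀ = 1.69

x_1 = g(1.690000) = 1.390755
x_2 = g(1.390755) = 1.337145
x_3 = g(1.337145) = 1.327074
x_4 = g(1.327074) = 1.325165
x_5 = g(1.325165) = 1.324803
x_6 = g(1.324803) = 1.324734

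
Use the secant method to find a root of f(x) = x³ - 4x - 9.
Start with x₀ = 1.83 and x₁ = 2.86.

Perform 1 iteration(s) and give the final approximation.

f(x) = x³ - 4x - 9
x₀ = 1.83, x₁ = 2.86

Secant formula: x_{n+1} = x_n - f(x_n)(x_n - x_{n-1})/(f(x_n) - f(x_{n-1}))

Iteration 1:
  f(1.830000) = -10.191513
  f(2.860000) = 2.953656
  x_2 = 2.860000 - 2.953656×(2.860000 - 1.830000)/(2.953656 - (-10.191513))
       = 2.628564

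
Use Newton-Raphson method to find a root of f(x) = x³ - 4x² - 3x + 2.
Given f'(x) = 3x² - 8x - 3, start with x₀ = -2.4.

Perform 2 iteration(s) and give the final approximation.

f(x) = x³ - 4x² - 3x + 2
f'(x) = 3x² - 8x - 3
x₀ = -2.4

Newton-Raphson formula: x_{n+1} = x_n - f(x_n)/f'(x_n)

Iteration 1:
  f(-2.400000) = -27.664000
  f'(-2.400000) = 33.480000
  x_1 = -2.400000 - (-27.664000)/33.480000 = -1.573716
Iteration 2:
  f(-1.573716) = -7.082611
  f'(-1.573716) = 17.019468
  x_2 = -1.573716 - (-7.082611)/17.019468 = -1.157568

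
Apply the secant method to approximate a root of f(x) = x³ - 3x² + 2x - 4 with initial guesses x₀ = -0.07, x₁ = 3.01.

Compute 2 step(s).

f(x) = x³ - 3x² + 2x - 4
x₀ = -0.07, x₁ = 3.01

Secant formula: x_{n+1} = x_n - f(x_n)(x_n - x_{n-1})/(f(x_n) - f(x_{n-1}))

Iteration 1:
  f(-0.070000) = -4.155043
  f(3.010000) = 2.110601
  x_2 = 3.010000 - 2.110601×(3.010000 - (-0.070000))/(2.110601 - (-4.155043))
       = 1.972493
Iteration 2:
  f(3.010000) = 2.110601
  f(1.972493) = -4.052765
  x_3 = 1.972493 - (-4.052765)×(1.972493 - 3.010000)/(-4.052765 - 2.110601)
       = 2.654713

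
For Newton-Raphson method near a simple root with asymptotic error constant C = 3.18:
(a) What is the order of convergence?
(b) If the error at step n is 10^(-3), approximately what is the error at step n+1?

(a) Newton-Raphson has quadratic (order 2) convergence near simple roots.
    This means |e_{n+1}| ≈ C|e_n|².

(b) With |e_n| = 10^(-3) and C = 3.18:
    |e_{n+1}| ≈ 3.18 × (10^(-3))² = 3.18 × 10^(-6)

(a) 2 (quadratic); (b) |e_{n+1}| ≈ 3.180e-06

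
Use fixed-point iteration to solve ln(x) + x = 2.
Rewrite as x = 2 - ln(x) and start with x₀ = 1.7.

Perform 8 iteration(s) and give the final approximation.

Equation: ln(x) + x = 2
Fixed-point form: x = 2 - ln(x)
x₀ = 1.7

x_1 = g(1.700000) = 1.469372
x_2 = g(1.469372) = 1.615165
x_3 = g(1.615165) = 1.520563
x_4 = g(1.520563) = 1.580919
x_5 = g(1.580919) = 1.541993
x_6 = g(1.541993) = 1.566924
x_7 = g(1.566924) = 1.550886
x_8 = g(1.550886) = 1.561174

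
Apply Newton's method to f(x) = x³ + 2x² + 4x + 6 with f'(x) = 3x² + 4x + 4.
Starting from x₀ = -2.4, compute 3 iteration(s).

f(x) = x³ + 2x² + 4x + 6
f'(x) = 3x² + 4x + 4
x₀ = -2.4

Newton-Raphson formula: x_{n+1} = x_n - f(x_n)/f'(x_n)

Iteration 1:
  f(-2.400000) = -5.904000
  f'(-2.400000) = 11.680000
  x_1 = -2.400000 - (-5.904000)/11.680000 = -1.894521
Iteration 2:
  f(-1.894521) = -1.199494
  f'(-1.894521) = 7.189542
  x_2 = -1.894521 - (-1.199494)/7.189542 = -1.727682
Iteration 3:
  f(-1.727682) = -0.097889
  f'(-1.727682) = 6.043926
  x_3 = -1.727682 - (-0.097889)/6.043926 = -1.711486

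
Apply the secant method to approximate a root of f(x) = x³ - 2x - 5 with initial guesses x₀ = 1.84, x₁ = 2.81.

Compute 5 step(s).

f(x) = x³ - 2x - 5
x₀ = 1.84, x₁ = 2.81

Secant formula: x_{n+1} = x_n - f(x_n)(x_n - x_{n-1})/(f(x_n) - f(x_{n-1}))

Iteration 1:
  f(1.840000) = -2.450496
  f(2.810000) = 11.568041
  x_2 = 2.810000 - 11.568041×(2.810000 - 1.840000)/(11.568041 - (-2.450496))
       = 2.009560
Iteration 2:
  f(2.810000) = 11.568041
  f(2.009560) = -0.903852
  x_3 = 2.009560 - (-0.903852)×(2.009560 - 2.810000)/(-0.903852 - 11.568041)
       = 2.067569
Iteration 3:
  f(2.009560) = -0.903852
  f(2.067569) = -0.296612
  x_4 = 2.067569 - (-0.296612)×(2.067569 - 2.009560)/(-0.296612 - (-0.903852))
       = 2.095904
Iteration 4:
  f(2.067569) = -0.296612
  f(2.095904) = 0.015103
  x_5 = 2.095904 - 0.015103×(2.095904 - 2.067569)/(0.015103 - (-0.296612))
       = 2.094531
Iteration 5:
  f(2.095904) = 0.015103
  f(2.094531) = -0.000232
  x_6 = 2.094531 - (-0.000232)×(2.094531 - 2.095904)/(-0.000232 - 0.015103)
       = 2.094551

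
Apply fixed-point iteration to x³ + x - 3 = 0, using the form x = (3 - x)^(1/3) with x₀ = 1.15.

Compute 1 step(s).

Equation: x³ + x - 3 = 0
Fixed-point form: x = (3 - x)^(1/3)
x₀ = 1.15

x_1 = g(1.150000) = 1.227601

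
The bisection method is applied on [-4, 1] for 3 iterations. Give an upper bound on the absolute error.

Bisection error bound: |error| ≤ (b-a)/2^n
|error| ≤ (1 - (-4))/2^3 = 5/2^3
|error| ≤ 0.6250000000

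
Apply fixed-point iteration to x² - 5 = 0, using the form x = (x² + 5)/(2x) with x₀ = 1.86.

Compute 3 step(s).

Equation: x² - 5 = 0
Fixed-point form: x = (x² + 5)/(2x)
x₀ = 1.86

x_1 = g(1.860000) = 2.274086
x_2 = g(2.274086) = 2.236386
x_3 = g(2.236386) = 2.236068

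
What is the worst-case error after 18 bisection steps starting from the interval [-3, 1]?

Bisection error bound: |error| ≤ (b-a)/2^n
|error| ≤ (1 - (-3))/2^18 = 4/2^18
|error| ≤ 0.0000152588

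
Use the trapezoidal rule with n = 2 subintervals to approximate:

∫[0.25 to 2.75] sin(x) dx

f(x) = sin(x)
a = 0.25, b = 2.75, n = 2
h = (b - a)/n = 1.250000

Trapezoidal rule: (h/2)[f(x₀) + 2f(x₁) + 2f(x₂) + ... + f(xₙ)]

x_0 = 0.2500, f(x_0) = 0.247404, coefficient = 1
x_1 = 1.5000, f(x_1) = 0.997495, coefficient = 2
x_2 = 2.7500, f(x_2) = 0.381661, coefficient = 1

I ≈ (1.250000/2) × 2.624055 = 1.640034
Exact value: 1.893215
Error: 0.253180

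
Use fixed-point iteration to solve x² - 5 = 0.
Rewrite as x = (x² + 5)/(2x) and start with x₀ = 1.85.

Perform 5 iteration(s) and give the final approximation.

Equation: x² - 5 = 0
Fixed-point form: x = (x² + 5)/(2x)
x₀ = 1.85

x_1 = g(1.850000) = 2.276351
x_2 = g(2.276351) = 2.236424
x_3 = g(2.236424) = 2.236068
x_4 = g(2.236068) = 2.236068
x_5 = g(2.236068) = 2.236068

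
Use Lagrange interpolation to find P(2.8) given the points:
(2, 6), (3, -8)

Lagrange interpolation formula:
P(x) = Σ yᵢ × Lᵢ(x)
where Lᵢ(x) = Π_{j≠i} (x - xⱼ)/(xᵢ - xⱼ)

L_0(2.8) = (2.8 - 3)/(2 - 3) = 0.200000
L_1(2.8) = (2.8 - 2)/(3 - 2) = 0.800000

P(2.8) = 6×L_0(2.8) + (-8)×L_1(2.8)
P(2.8) = -5.200000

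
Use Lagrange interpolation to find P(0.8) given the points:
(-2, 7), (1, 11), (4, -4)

Lagrange interpolation formula:
P(x) = Σ yᵢ × Lᵢ(x)
where Lᵢ(x) = Π_{j≠i} (x - xⱼ)/(xᵢ - xⱼ)

L_0(0.8) = (0.8 - 1)/(-2 - 1) × (0.8 - 4)/(-2 - 4) = 0.035556
L_1(0.8) = (0.8 - (-2))/(1 - (-2)) × (0.8 - 4)/(1 - 4) = 0.995556
L_2(0.8) = (0.8 - (-2))/(4 - (-2)) × (0.8 - 1)/(4 - 1) = -0.031111

P(0.8) = 7×L_0(0.8) + 11×L_1(0.8) + (-4)×L_2(0.8)
P(0.8) = 11.324444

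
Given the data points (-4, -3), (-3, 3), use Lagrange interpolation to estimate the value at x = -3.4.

Lagrange interpolation formula:
P(x) = Σ yᵢ × Lᵢ(x)
where Lᵢ(x) = Π_{j≠i} (x - xⱼ)/(xᵢ - xⱼ)

L_0(-3.4) = (-3.4 - (-3))/(-4 - (-3)) = 0.400000
L_1(-3.4) = (-3.4 - (-4))/(-3 - (-4)) = 0.600000

P(-3.4) = (-3)×L_0(-3.4) + 3×L_1(-3.4)
P(-3.4) = 0.600000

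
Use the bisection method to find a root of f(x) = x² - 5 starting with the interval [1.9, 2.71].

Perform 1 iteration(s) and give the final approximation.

f(x) = x² - 5
Initial interval: [1.9, 2.71]

Iteration 1:
  c_1 = (1.900000 + 2.710000)/2 = 2.305000
  f(c_1) = f(2.305000) = 0.313025
  f(a) × f(c) < 0, new interval: [1.900000, 2.305000]

After 1 iteration(s), the approximation is c_1 = 2.305000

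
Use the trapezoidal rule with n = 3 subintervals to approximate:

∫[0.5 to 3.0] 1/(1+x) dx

f(x) = 1/(1+x)
a = 0.5, b = 3.0, n = 3
h = (b - a)/n = 0.833333

Trapezoidal rule: (h/2)[f(x₀) + 2f(x₁) + 2f(x₂) + ... + f(xₙ)]

x_0 = 0.5000, f(x_0) = 0.666667, coefficient = 1
x_1 = 1.3333, f(x_1) = 0.428571, coefficient = 2
x_2 = 2.1667, f(x_2) = 0.315789, coefficient = 2
x_3 = 3.0000, f(x_3) = 0.250000, coefficient = 1

I ≈ (0.833333/2) × 2.405388 = 1.002245
Exact value: 0.980829
Error: 0.021416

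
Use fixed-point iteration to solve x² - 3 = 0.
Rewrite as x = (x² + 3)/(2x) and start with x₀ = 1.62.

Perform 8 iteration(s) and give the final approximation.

Equation: x² - 3 = 0
Fixed-point form: x = (x² + 3)/(2x)
x₀ = 1.62

x_1 = g(1.620000) = 1.735926
x_2 = g(1.735926) = 1.732055
x_3 = g(1.732055) = 1.732051
x_4 = g(1.732051) = 1.732051
x_5 = g(1.732051) = 1.732051
x_6 = g(1.732051) = 1.732051
x_7 = g(1.732051) = 1.732051
x_8 = g(1.732051) = 1.732051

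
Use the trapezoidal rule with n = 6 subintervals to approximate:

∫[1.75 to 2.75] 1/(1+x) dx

f(x) = 1/(1+x)
a = 1.75, b = 2.75, n = 6
h = (b - a)/n = 0.166667

Trapezoidal rule: (h/2)[f(x₀) + 2f(x₁) + 2f(x₂) + ... + f(xₙ)]

x_0 = 1.7500, f(x_0) = 0.363636, coefficient = 1
x_1 = 1.9167, f(x_1) = 0.342857, coefficient = 2
x_2 = 2.0833, f(x_2) = 0.324324, coefficient = 2
x_3 = 2.2500, f(x_3) = 0.307692, coefficient = 2
x_4 = 2.4167, f(x_4) = 0.292683, coefficient = 2
x_5 = 2.5833, f(x_5) = 0.279070, coefficient = 2
x_6 = 2.7500, f(x_6) = 0.266667, coefficient = 1

I ≈ (0.166667/2) × 3.723556 = 0.310296
Exact value: 0.310155
Error: 0.000141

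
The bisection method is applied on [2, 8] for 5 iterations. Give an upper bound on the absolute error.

Bisection error bound: |error| ≤ (b-a)/2^n
|error| ≤ (8 - 2)/2^5 = 6/2^5
|error| ≤ 0.1875000000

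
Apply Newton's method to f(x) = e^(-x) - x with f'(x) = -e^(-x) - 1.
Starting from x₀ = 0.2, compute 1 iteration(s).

f(x) = e^(-x) - x
f'(x) = -e^(-x) - 1
x₀ = 0.2

Newton-Raphson formula: x_{n+1} = x_n - f(x_n)/f'(x_n)

Iteration 1:
  f(0.200000) = 0.618731
  f'(0.200000) = -1.818731
  x_1 = 0.200000 - 0.618731/(-1.818731) = 0.540199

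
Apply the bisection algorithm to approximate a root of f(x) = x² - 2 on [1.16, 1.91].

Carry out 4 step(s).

f(x) = x² - 2
Initial interval: [1.16, 1.91]

Iteration 1:
  c_1 = (1.160000 + 1.910000)/2 = 1.535000
  f(c_1) = f(1.535000) = 0.356225
  f(a) × f(c) < 0, new interval: [1.160000, 1.535000]
Iteration 2:
  c_2 = (1.160000 + 1.535000)/2 = 1.347500
  f(c_2) = f(1.347500) = -0.184244
  f(a) × f(c) ≥ 0, new interval: [1.347500, 1.535000]
Iteration 3:
  c_3 = (1.347500 + 1.535000)/2 = 1.441250
  f(c_3) = f(1.441250) = 0.077202
  f(a) × f(c) < 0, new interval: [1.347500, 1.441250]
Iteration 4:
  c_4 = (1.347500 + 1.441250)/2 = 1.394375
  f(c_4) = f(1.394375) = -0.055718
  f(a) × f(c) ≥ 0, new interval: [1.394375, 1.441250]

After 4 iteration(s), the approximation is c_4 = 1.394375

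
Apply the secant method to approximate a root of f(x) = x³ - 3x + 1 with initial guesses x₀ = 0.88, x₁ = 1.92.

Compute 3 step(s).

f(x) = x³ - 3x + 1
x₀ = 0.88, x₁ = 1.92

Secant formula: x_{n+1} = x_n - f(x_n)(x_n - x_{n-1})/(f(x_n) - f(x_{n-1}))

Iteration 1:
  f(0.880000) = -0.958528
  f(1.920000) = 2.317888
  x_2 = 1.920000 - 2.317888×(1.920000 - 0.880000)/(2.317888 - (-0.958528))
       = 1.184256
Iteration 2:
  f(1.920000) = 2.317888
  f(1.184256) = -0.891894
  x_3 = 1.184256 - (-0.891894)×(1.184256 - 1.920000)/(-0.891894 - 2.317888)
       = 1.388695
Iteration 3:
  f(1.184256) = -0.891894
  f(1.388695) = -0.488022
  x_4 = 1.388695 - (-0.488022)×(1.388695 - 1.184256)/(-0.488022 - (-0.891894))
       = 1.635732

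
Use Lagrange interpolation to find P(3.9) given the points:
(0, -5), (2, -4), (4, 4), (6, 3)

Lagrange interpolation formula:
P(x) = Σ yᵢ × Lᵢ(x)
where Lᵢ(x) = Π_{j≠i} (x - xⱼ)/(xᵢ - xⱼ)

L_0(3.9) = (3.9 - 2)/(0 - 2) × (3.9 - 4)/(0 - 4) × (3.9 - 6)/(0 - 6) = -0.008313
L_1(3.9) = (3.9 - 0)/(2 - 0) × (3.9 - 4)/(2 - 4) × (3.9 - 6)/(2 - 6) = 0.051188
L_2(3.9) = (3.9 - 0)/(4 - 0) × (3.9 - 2)/(4 - 2) × (3.9 - 6)/(4 - 6) = 0.972562
L_3(3.9) = (3.9 - 0)/(6 - 0) × (3.9 - 2)/(6 - 2) × (3.9 - 4)/(6 - 4) = -0.015438

P(3.9) = (-5)×L_0(3.9) + (-4)×L_1(3.9) + 4×L_2(3.9) + 3×L_3(3.9)
P(3.9) = 3.680750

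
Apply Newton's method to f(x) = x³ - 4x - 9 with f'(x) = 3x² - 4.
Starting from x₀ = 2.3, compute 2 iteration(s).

f(x) = x³ - 4x - 9
f'(x) = 3x² - 4
x₀ = 2.3

Newton-Raphson formula: x_{n+1} = x_n - f(x_n)/f'(x_n)

Iteration 1:
  f(2.300000) = -6.033000
  f'(2.300000) = 11.870000
  x_1 = 2.300000 - (-6.033000)/11.870000 = 2.808256
Iteration 2:
  f(2.808256) = 1.913732
  f'(2.808256) = 19.658907
  x_2 = 2.808256 - 1.913732/19.658907 = 2.710909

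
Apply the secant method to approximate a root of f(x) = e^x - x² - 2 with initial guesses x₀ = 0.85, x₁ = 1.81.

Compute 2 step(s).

f(x) = e^x - x² - 2
x₀ = 0.85, x₁ = 1.81

Secant formula: x_{n+1} = x_n - f(x_n)(x_n - x_{n-1})/(f(x_n) - f(x_{n-1}))

Iteration 1:
  f(0.850000) = -0.382853
  f(1.810000) = 0.834347
  x_2 = 1.810000 - 0.834347×(1.810000 - 0.850000)/(0.834347 - (-0.382853))
       = 1.151954
Iteration 2:
  f(1.810000) = 0.834347
  f(1.151954) = -0.162628
  x_3 = 1.151954 - (-0.162628)×(1.151954 - 1.810000)/(-0.162628 - 0.834347)
       = 1.259295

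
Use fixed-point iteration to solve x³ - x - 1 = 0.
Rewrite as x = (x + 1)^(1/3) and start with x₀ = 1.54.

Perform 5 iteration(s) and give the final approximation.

Equation: x³ - x - 1 = 0
Fixed-point form: x = (x + 1)^(1/3)
x₀ = 1.54

x_1 = g(1.540000) = 1.364409
x_2 = g(1.364409) = 1.332215
x_3 = g(1.332215) = 1.326140
x_4 = g(1.326140) = 1.324988
x_5 = g(1.324988) = 1.324769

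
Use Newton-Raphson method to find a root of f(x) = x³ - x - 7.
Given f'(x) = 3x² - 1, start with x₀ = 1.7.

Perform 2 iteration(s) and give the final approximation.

f(x) = x³ - x - 7
f'(x) = 3x² - 1
x₀ = 1.7

Newton-Raphson formula: x_{n+1} = x_n - f(x_n)/f'(x_n)

Iteration 1:
  f(1.700000) = -3.787000
  f'(1.700000) = 7.670000
  x_1 = 1.700000 - (-3.787000)/7.670000 = 2.193742
Iteration 2:
  f(2.193742) = 1.363648
  f'(2.193742) = 13.437510
  x_2 = 2.193742 - 1.363648/13.437510 = 2.092261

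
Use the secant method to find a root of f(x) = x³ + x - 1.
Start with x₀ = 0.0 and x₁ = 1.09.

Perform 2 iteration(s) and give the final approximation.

f(x) = x³ + x - 1
x₀ = 0.0, x₁ = 1.09

Secant formula: x_{n+1} = x_n - f(x_n)(x_n - x_{n-1})/(f(x_n) - f(x_{n-1}))

Iteration 1:
  f(0.000000) = -1.000000
  f(1.090000) = 1.385029
  x_2 = 1.090000 - 1.385029×(1.090000 - 0.000000)/(1.385029 - (-1.000000))
       = 0.457018
Iteration 2:
  f(1.090000) = 1.385029
  f(0.457018) = -0.447528
  x_3 = 0.457018 - (-0.447528)×(0.457018 - 1.090000)/(-0.447528 - 1.385029)
       = 0.611598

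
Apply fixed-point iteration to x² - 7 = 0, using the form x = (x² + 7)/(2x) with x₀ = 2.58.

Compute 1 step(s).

Equation: x² - 7 = 0
Fixed-point form: x = (x² + 7)/(2x)
x₀ = 2.58

x_1 = g(2.580000) = 2.646589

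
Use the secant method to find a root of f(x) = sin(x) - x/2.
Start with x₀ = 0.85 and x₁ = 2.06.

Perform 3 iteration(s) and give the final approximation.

f(x) = sin(x) - x/2
x₀ = 0.85, x₁ = 2.06

Secant formula: x_{n+1} = x_n - f(x_n)(x_n - x_{n-1})/(f(x_n) - f(x_{n-1}))

Iteration 1:
  f(0.850000) = 0.326280
  f(2.060000) = -0.147293
  x_2 = 2.060000 - (-0.147293)×(2.060000 - 0.850000)/(-0.147293 - 0.326280)
       = 1.683661
Iteration 2:
  f(2.060000) = -0.147293
  f(1.683661) = 0.151807
  x_3 = 1.683661 - 0.151807×(1.683661 - 2.060000)/(0.151807 - (-0.147293))
       = 1.874671
Iteration 3:
  f(1.683661) = 0.151807
  f(1.874671) = 0.016849
  x_4 = 1.874671 - 0.016849×(1.874671 - 1.683661)/(0.016849 - 0.151807)
       = 1.898518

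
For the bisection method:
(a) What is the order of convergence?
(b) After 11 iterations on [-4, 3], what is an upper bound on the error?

(a) Bisection has linear (order 1) convergence; the error is halved each step.

(b) Error bound = (b-a)/2^n = (3 - (-4))/2^{11}
    = 7/2^{11}

(a) 1 (linear); (b) error ≤ 3.42e-03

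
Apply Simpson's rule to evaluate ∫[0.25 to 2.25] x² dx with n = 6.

f(x) = x²
a = 0.25, b = 2.25, n = 6
h = (b - a)/n = 0.333333

Simpson's rule: (h/3)[f(x₀) + 4f(x₁) + 2f(x₂) + ... + f(xₙ)]

x_0 = 0.2500, f(x_0) = 0.062500, coefficient = 1
x_1 = 0.5833, f(x_1) = 0.340278, coefficient = 4
x_2 = 0.9167, f(x_2) = 0.840278, coefficient = 2
x_3 = 1.2500, f(x_3) = 1.562500, coefficient = 4
x_4 = 1.5833, f(x_4) = 2.506944, coefficient = 2
x_5 = 1.9167, f(x_5) = 3.673611, coefficient = 4
x_6 = 2.2500, f(x_6) = 5.062500, coefficient = 1

I ≈ (0.333333/3) × 34.125000 = 3.791667
Exact value: 3.791667
Error: 0.000000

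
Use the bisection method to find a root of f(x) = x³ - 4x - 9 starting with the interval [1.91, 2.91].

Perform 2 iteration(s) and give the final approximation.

f(x) = x³ - 4x - 9
Initial interval: [1.91, 2.91]

Iteration 1:
  c_1 = (1.910000 + 2.910000)/2 = 2.410000
  f(c_1) = f(2.410000) = -4.642479
  f(a) × f(c) ≥ 0, new interval: [2.410000, 2.910000]
Iteration 2:
  c_2 = (2.410000 + 2.910000)/2 = 2.660000
  f(c_2) = f(2.660000) = -0.818904
  f(a) × f(c) ≥ 0, new interval: [2.660000, 2.910000]

After 2 iteration(s), the approximation is c_2 = 2.660000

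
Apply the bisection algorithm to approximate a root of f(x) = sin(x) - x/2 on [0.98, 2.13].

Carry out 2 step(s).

f(x) = sin(x) - x/2
Initial interval: [0.98, 2.13]

Iteration 1:
  c_1 = (0.980000 + 2.130000)/2 = 1.555000
  f(c_1) = f(1.555000) = 0.222375
  f(a) × f(c) ≥ 0, new interval: [1.555000, 2.130000]
Iteration 2:
  c_2 = (1.555000 + 2.130000)/2 = 1.842500
  f(c_2) = f(1.842500) = 0.042065
  f(a) × f(c) ≥ 0, new interval: [1.842500, 2.130000]

After 2 iteration(s), the approximation is c_2 = 1.842500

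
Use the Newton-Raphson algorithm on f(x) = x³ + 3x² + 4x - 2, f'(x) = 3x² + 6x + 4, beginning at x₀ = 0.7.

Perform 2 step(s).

f(x) = x³ + 3x² + 4x - 2
f'(x) = 3x² + 6x + 4
x₀ = 0.7

Newton-Raphson formula: x_{n+1} = x_n - f(x_n)/f'(x_n)

Iteration 1:
  f(0.700000) = 2.613000
  f'(0.700000) = 9.670000
  x_1 = 0.700000 - 2.613000/9.670000 = 0.429783
Iteration 2:
  f(0.429783) = 0.352658
  f'(0.429783) = 7.132837
  x_2 = 0.429783 - 0.352658/7.132837 = 0.380341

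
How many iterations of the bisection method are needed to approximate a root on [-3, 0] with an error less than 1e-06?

We need (b-a)/2^n ≤ 1e-06
(0 - (-3))/2^n ≤ 1e-06
3/2^n ≤ 1e-06
2^n ≥ 3000000
n ≥ log₂(3000000) = 21.52
n ≥ 22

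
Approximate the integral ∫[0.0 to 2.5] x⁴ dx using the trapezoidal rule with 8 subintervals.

f(x) = x⁴
a = 0.0, b = 2.5, n = 8
h = (b - a)/n = 0.312500

Trapezoidal rule: (h/2)[f(x₀) + 2f(x₁) + 2f(x₂) + ... + f(xₙ)]

x_0 = 0.0000, f(x_0) = 0.000000, coefficient = 1
x_1 = 0.3125, f(x_1) = 0.009537, coefficient = 2
x_2 = 0.6250, f(x_2) = 0.152588, coefficient = 2
x_3 = 0.9375, f(x_3) = 0.772476, coefficient = 2
x_4 = 1.2500, f(x_4) = 2.441406, coefficient = 2
x_5 = 1.5625, f(x_5) = 5.960464, coefficient = 2
x_6 = 1.8750, f(x_6) = 12.359619, coefficient = 2
x_7 = 2.1875, f(x_7) = 22.897720, coefficient = 2
x_8 = 2.5000, f(x_8) = 39.062500, coefficient = 1

I ≈ (0.312500/2) × 128.250122 = 20.039082
Exact value: 19.531250
Error: 0.507832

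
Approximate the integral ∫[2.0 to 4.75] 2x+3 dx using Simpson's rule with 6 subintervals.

f(x) = 2x+3
a = 2.0, b = 4.75, n = 6
h = (b - a)/n = 0.458333

Simpson's rule: (h/3)[f(x₀) + 4f(x₁) + 2f(x₂) + ... + f(xₙ)]

x_0 = 2.0000, f(x_0) = 7.000000, coefficient = 1
x_1 = 2.4583, f(x_1) = 7.916667, coefficient = 4
x_2 = 2.9167, f(x_2) = 8.833333, coefficient = 2
x_3 = 3.3750, f(x_3) = 9.750000, coefficient = 4
x_4 = 3.8333, f(x_4) = 10.666667, coefficient = 2
x_5 = 4.2917, f(x_5) = 11.583333, coefficient = 4
x_6 = 4.7500, f(x_6) = 12.500000, coefficient = 1

I ≈ (0.458333/3) × 175.500000 = 26.812500
Exact value: 26.812500
Error: 0.000000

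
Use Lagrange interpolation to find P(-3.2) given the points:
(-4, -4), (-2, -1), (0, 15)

Lagrange interpolation formula:
P(x) = Σ yᵢ × Lᵢ(x)
where Lᵢ(x) = Π_{j≠i} (x - xⱼ)/(xᵢ - xⱼ)

L_0(-3.2) = (-3.2 - (-2))/(-4 - (-2)) × (-3.2 - 0)/(-4 - 0) = 0.480000
L_1(-3.2) = (-3.2 - (-4))/(-2 - (-4)) × (-3.2 - 0)/(-2 - 0) = 0.640000
L_2(-3.2) = (-3.2 - (-4))/(0 - (-4)) × (-3.2 - (-2))/(0 - (-2)) = -0.120000

P(-3.2) = (-4)×L_0(-3.2) + (-1)×L_1(-3.2) + 15×L_2(-3.2)
P(-3.2) = -4.360000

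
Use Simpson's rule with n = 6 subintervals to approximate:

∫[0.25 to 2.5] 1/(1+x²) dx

f(x) = 1/(1+x²)
a = 0.25, b = 2.5, n = 6
h = (b - a)/n = 0.375000

Simpson's rule: (h/3)[f(x₀) + 4f(x₁) + 2f(x₂) + ... + f(xₙ)]

x_0 = 0.2500, f(x_0) = 0.941176, coefficient = 1
x_1 = 0.6250, f(x_1) = 0.719101, coefficient = 4
x_2 = 1.0000, f(x_2) = 0.500000, coefficient = 2
x_3 = 1.3750, f(x_3) = 0.345946, coefficient = 4
x_4 = 1.7500, f(x_4) = 0.246154, coefficient = 2
x_5 = 2.1250, f(x_5) = 0.181303, coefficient = 4
x_6 = 2.5000, f(x_6) = 0.137931, coefficient = 1

I ≈ (0.375000/3) × 7.556816 = 0.944602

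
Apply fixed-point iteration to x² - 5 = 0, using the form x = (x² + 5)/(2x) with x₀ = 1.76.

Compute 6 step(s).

Equation: x² - 5 = 0
Fixed-point form: x = (x² + 5)/(2x)
x₀ = 1.76

x_1 = g(1.760000) = 2.300455
x_2 = g(2.300455) = 2.236969
x_3 = g(2.236969) = 2.236068
x_4 = g(2.236068) = 2.236068
x_5 = g(2.236068) = 2.236068
x_6 = g(2.236068) = 2.236068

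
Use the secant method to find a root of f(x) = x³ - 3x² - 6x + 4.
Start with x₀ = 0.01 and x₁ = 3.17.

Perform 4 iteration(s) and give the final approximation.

f(x) = x³ - 3x² - 6x + 4
x₀ = 0.01, x₁ = 3.17

Secant formula: x_{n+1} = x_n - f(x_n)(x_n - x_{n-1})/(f(x_n) - f(x_{n-1}))

Iteration 1:
  f(0.010000) = 3.939701
  f(3.170000) = -13.311687
  x_2 = 3.170000 - (-13.311687)×(3.170000 - 0.010000)/(-13.311687 - 3.939701)
       = 0.731649
Iteration 2:
  f(3.170000) = -13.311687
  f(0.731649) = -1.604170
  x_3 = 0.731649 - (-1.604170)×(0.731649 - 3.170000)/(-1.604170 - (-13.311687))
       = 0.397545
Iteration 3:
  f(0.731649) = -1.604170
  f(0.397545) = 1.203429
  x_4 = 0.397545 - 1.203429×(0.397545 - 0.731649)/(1.203429 - (-1.604170))
       = 0.540753
Iteration 4:
  f(0.397545) = 1.203429
  f(0.540753) = 0.036361
  x_5 = 0.540753 - 0.036361×(0.540753 - 0.397545)/(0.036361 - 1.203429)
       = 0.545215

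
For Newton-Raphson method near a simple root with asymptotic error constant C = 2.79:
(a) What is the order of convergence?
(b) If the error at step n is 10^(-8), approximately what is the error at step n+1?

(a) Newton-Raphson has quadratic (order 2) convergence near simple roots.
    This means |e_{n+1}| ≈ C|e_n|².

(b) With |e_n| = 10^(-8) and C = 2.79:
    |e_{n+1}| ≈ 2.79 × (10^(-8))² = 2.79 × 10^(-16)

(a) 2 (quadratic); (b) |e_{n+1}| ≈ 2.790e-16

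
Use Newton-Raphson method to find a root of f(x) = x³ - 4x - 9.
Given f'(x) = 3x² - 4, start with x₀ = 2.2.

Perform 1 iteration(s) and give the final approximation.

f(x) = x³ - 4x - 9
f'(x) = 3x² - 4
x₀ = 2.2

Newton-Raphson formula: x_{n+1} = x_n - f(x_n)/f'(x_n)

Iteration 1:
  f(2.200000) = -7.152000
  f'(2.200000) = 10.520000
  x_1 = 2.200000 - (-7.152000)/10.520000 = 2.879848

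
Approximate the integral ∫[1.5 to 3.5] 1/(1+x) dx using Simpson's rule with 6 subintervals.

f(x) = 1/(1+x)
a = 1.5, b = 3.5, n = 6
h = (b - a)/n = 0.333333

Simpson's rule: (h/3)[f(x₀) + 4f(x₁) + 2f(x₂) + ... + f(xₙ)]

x_0 = 1.5000, f(x_0) = 0.400000, coefficient = 1
x_1 = 1.8333, f(x_1) = 0.352941, coefficient = 4
x_2 = 2.1667, f(x_2) = 0.315789, coefficient = 2
x_3 = 2.5000, f(x_3) = 0.285714, coefficient = 4
x_4 = 2.8333, f(x_4) = 0.260870, coefficient = 2
x_5 = 3.1667, f(x_5) = 0.240000, coefficient = 4
x_6 = 3.5000, f(x_6) = 0.222222, coefficient = 1

I ≈ (0.333333/3) × 5.290162 = 0.587796
Exact value: 0.587787
Error: 0.000009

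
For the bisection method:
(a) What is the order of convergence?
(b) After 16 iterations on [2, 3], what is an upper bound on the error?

(a) Bisection has linear (order 1) convergence; the error is halved each step.

(b) Error bound = (b-a)/2^n = (3 - 2)/2^{16}
    = 1/2^{16}

(a) 1 (linear); (b) error ≤ 1.53e-05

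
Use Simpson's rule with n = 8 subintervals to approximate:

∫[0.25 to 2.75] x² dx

f(x) = x²
a = 0.25, b = 2.75, n = 8
h = (b - a)/n = 0.312500

Simpson's rule: (h/3)[f(x₀) + 4f(x₁) + 2f(x₂) + ... + f(xₙ)]

x_0 = 0.2500, f(x_0) = 0.062500, coefficient = 1
x_1 = 0.5625, f(x_1) = 0.316406, coefficient = 4
x_2 = 0.8750, f(x_2) = 0.765625, coefficient = 2
x_3 = 1.1875, f(x_3) = 1.410156, coefficient = 4
x_4 = 1.5000, f(x_4) = 2.250000, coefficient = 2
x_5 = 1.8125, f(x_5) = 3.285156, coefficient = 4
x_6 = 2.1250, f(x_6) = 4.515625, coefficient = 2
x_7 = 2.4375, f(x_7) = 5.941406, coefficient = 4
x_8 = 2.7500, f(x_8) = 7.562500, coefficient = 1

I ≈ (0.312500/3) × 66.500000 = 6.927083
Exact value: 6.927083
Error: 0.000000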